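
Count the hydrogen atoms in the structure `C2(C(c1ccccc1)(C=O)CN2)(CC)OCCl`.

16

Hydrogens are implicit in SMILES; fill each atom to its normal valence:
  5 × C (aromatic): 1 H each → 5
  3 × C: 2 H each → 6
  2 × C: no H
  2 × O: no H
  1 × C: 3 H
  1 × C: 1 H
  1 × C (aromatic): no H
  1 × Cl: no H
  1 × N: 1 H
  Total hydrogens = 16.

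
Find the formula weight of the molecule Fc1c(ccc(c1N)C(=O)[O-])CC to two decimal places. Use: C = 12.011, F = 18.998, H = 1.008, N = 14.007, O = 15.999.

182.17

Molecular formula: C9H9FNO2-.
M = 9×12.011 + 1×18.998 + 9×1.008 + 1×14.007 + 2×15.999 = 182.17 g/mol.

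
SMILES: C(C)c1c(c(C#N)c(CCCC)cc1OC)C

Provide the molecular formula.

C15H21NO

Heavy atoms from the SMILES: 15 C, 1 N, 1 O.
Implicit hydrogens by atom environment:
  5 × C (aromatic): no H
  4 × C: 3 H each → 12
  4 × C: 2 H each → 8
  1 × C (aromatic): 1 H
  1 × C: no H
  1 × N: no H
  1 × O: no H
  Total hydrogens = 21.
Molecular formula: C15H21NO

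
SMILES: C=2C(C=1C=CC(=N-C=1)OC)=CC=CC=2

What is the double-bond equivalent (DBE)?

8

Molecular formula from the SMILES: C12H11NO.
DoU = (2C + 2 + N − H − X)/2 = (2·12 + 2 + 1 − 11 − 0)/2 = 16/2 = 8.
(Structurally: 2 ring(s) + 6 π bond(s) = 8.)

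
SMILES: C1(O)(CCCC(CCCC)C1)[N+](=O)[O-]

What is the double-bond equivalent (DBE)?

2

Molecular formula from the SMILES: C10H19NO3.
DoU = (2C + 2 + N − H − X)/2 = (2·10 + 2 + 1 − 19 − 0)/2 = 4/2 = 2.
(Structurally: 1 ring(s) + 1 π bond(s) = 2.)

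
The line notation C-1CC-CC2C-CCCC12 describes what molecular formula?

C10H18

Heavy atoms from the SMILES: 10 C.
Implicit hydrogens by atom environment:
  8 × C: 2 H each → 16
  2 × C: 1 H each → 2
  Total hydrogens = 18.
Molecular formula: C10H18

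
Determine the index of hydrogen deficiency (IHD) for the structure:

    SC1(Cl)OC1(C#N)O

Molecular formula from the SMILES: C3H2ClNO2S.
DoU = (2C + 2 + N − H − X)/2 = (2·3 + 2 + 1 − 2 − 1)/2 = 6/2 = 3.
(Structurally: 1 ring(s) + 2 π bond(s) = 3.)

3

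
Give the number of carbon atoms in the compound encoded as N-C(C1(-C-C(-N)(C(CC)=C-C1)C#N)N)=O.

10

The symbol for carbon appears 10 times in the SMILES.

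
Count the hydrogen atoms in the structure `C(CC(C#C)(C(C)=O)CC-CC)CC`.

Hydrogens are implicit in SMILES; fill each atom to its normal valence:
  6 × C: 2 H each → 12
  3 × C: 3 H each → 9
  3 × C: no H
  1 × C: 1 H
  1 × O: no H
  Total hydrogens = 22.

22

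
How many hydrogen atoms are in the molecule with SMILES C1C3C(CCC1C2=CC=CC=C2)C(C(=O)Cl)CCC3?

Hydrogens are implicit in SMILES; fill each atom to its normal valence:
  6 × C: 2 H each → 12
  5 × C (aromatic): 1 H each → 5
  4 × C: 1 H each → 4
  1 × C (aromatic): no H
  1 × C: no H
  1 × Cl: no H
  1 × O: no H
  Total hydrogens = 21.

21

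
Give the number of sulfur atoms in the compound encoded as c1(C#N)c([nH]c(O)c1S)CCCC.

The symbol for sulfur appears 1 time in the SMILES.

1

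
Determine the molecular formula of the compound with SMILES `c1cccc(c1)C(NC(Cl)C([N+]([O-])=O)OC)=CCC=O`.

C13H15ClN2O4

Heavy atoms from the SMILES: 13 C, 1 Cl, 2 N, 4 O.
Implicit hydrogens by atom environment:
  5 × C (aromatic): 1 H each → 5
  4 × C: 1 H each → 4
  3 × O: no H
  1 × C: 3 H
  1 × C: 2 H
  1 × C: no H
  1 × C (aromatic): no H
  1 × Cl: no H
  1 × N: 1 H
  1 × N (charge +1): no H
  1 × O (charge -1): no H
  Total hydrogens = 15.
Molecular formula: C13H15ClN2O4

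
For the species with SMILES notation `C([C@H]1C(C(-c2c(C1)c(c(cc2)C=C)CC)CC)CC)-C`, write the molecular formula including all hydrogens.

C20H30

Heavy atoms from the SMILES: 20 C.
Implicit hydrogens by atom environment:
  6 × C: 2 H each → 12
  4 × C: 3 H each → 12
  4 × C: 1 H each → 4
  4 × C (aromatic): no H
  2 × C (aromatic): 1 H each → 2
  Total hydrogens = 30.
Molecular formula: C20H30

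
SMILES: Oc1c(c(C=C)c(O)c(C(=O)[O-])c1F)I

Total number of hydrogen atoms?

5

Hydrogens are implicit in SMILES; fill each atom to its normal valence:
  6 × C (aromatic): no H
  2 × O: 1 H each → 2
  1 × C: 2 H
  1 × C: 1 H
  1 × C: no H
  1 × F: no H
  1 × I: no H
  1 × O: no H
  1 × O (charge -1): no H
  Total hydrogens = 5.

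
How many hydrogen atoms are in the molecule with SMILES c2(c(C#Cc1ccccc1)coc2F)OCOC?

Hydrogens are implicit in SMILES; fill each atom to its normal valence:
  6 × C (aromatic): 1 H each → 6
  4 × C (aromatic): no H
  2 × C: no H
  2 × O: no H
  1 × C: 3 H
  1 × C: 2 H
  1 × F: no H
  1 × O (aromatic): no H
  Total hydrogens = 11.

11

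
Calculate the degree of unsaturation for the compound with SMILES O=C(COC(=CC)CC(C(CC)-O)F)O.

Molecular formula from the SMILES: C10H17FO4.
DoU = (2C + 2 + N − H − X)/2 = (2·10 + 2 + 0 − 17 − 1)/2 = 4/2 = 2.
(Structurally: 0 ring(s) + 2 π bond(s) = 2.)

2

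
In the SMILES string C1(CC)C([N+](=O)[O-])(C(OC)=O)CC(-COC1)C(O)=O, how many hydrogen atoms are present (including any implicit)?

Hydrogens are implicit in SMILES; fill each atom to its normal valence:
  5 × O: no H
  4 × C: 2 H each → 8
  3 × C: no H
  2 × C: 3 H each → 6
  2 × C: 1 H each → 2
  1 × N (charge +1): no H
  1 × O: 1 H
  1 × O (charge -1): no H
  Total hydrogens = 17.

17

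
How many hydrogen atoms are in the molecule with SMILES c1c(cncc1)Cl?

4

Hydrogens are implicit in SMILES; fill each atom to its normal valence:
  4 × C (aromatic): 1 H each → 4
  1 × C (aromatic): no H
  1 × Cl: no H
  1 × N (aromatic): no H
  Total hydrogens = 4.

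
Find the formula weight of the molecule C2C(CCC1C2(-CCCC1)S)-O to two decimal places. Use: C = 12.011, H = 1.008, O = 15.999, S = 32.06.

Molecular formula: C10H18OS.
M = 10×12.011 + 18×1.008 + 1×15.999 + 1×32.06 = 186.31 g/mol.

186.31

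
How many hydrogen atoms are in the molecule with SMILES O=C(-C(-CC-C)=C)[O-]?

Hydrogens are implicit in SMILES; fill each atom to its normal valence:
  3 × C: 2 H each → 6
  2 × C: no H
  1 × C: 3 H
  1 × O: no H
  1 × O (charge -1): no H
  Total hydrogens = 9.

9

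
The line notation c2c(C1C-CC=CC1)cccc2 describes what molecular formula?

C12H14

Heavy atoms from the SMILES: 12 C.
Implicit hydrogens by atom environment:
  5 × C (aromatic): 1 H each → 5
  3 × C: 2 H each → 6
  3 × C: 1 H each → 3
  1 × C (aromatic): no H
  Total hydrogens = 14.
Molecular formula: C12H14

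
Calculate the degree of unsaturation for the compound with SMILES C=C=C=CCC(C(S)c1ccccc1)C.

7

Molecular formula from the SMILES: C14H16S.
DoU = (2C + 2 + N − H − X)/2 = (2·14 + 2 + 0 − 16 − 0)/2 = 14/2 = 7.
(Structurally: 1 ring(s) + 6 π bond(s) = 7.)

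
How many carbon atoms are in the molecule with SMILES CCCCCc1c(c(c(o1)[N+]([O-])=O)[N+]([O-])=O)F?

The symbol for carbon appears 9 times in the SMILES. Lowercase c denotes aromatic carbon and counts toward C.

9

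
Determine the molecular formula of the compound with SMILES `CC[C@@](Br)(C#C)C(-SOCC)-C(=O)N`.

C9H14BrNO2S

Heavy atoms from the SMILES: 1 Br, 9 C, 1 N, 2 O, 1 S.
Implicit hydrogens by atom environment:
  3 × C: no H
  2 × C: 3 H each → 6
  2 × C: 2 H each → 4
  2 × C: 1 H each → 2
  2 × O: no H
  1 × Br: no H
  1 × N: 2 H
  1 × S: no H
  Total hydrogens = 14.
Molecular formula: C9H14BrNO2S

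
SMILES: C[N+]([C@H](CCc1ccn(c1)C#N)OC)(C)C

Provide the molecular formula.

Heavy atoms from the SMILES: 12 C, 3 N, 1 O.
Implicit hydrogens by atom environment:
  4 × C: 3 H each → 12
  3 × C (aromatic): 1 H each → 3
  2 × C: 2 H each → 4
  1 × C: 1 H
  1 × C (aromatic): no H
  1 × C: no H
  1 × N (aromatic): no H
  1 × N: no H
  1 × N (charge +1): no H
  1 × O: no H
  Total hydrogens = 20.
Net charge +1.
Molecular formula: C12H20N3O+

C12H20N3O+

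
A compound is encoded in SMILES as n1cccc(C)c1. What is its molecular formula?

C6H7N

Heavy atoms from the SMILES: 6 C, 1 N.
Implicit hydrogens by atom environment:
  4 × C (aromatic): 1 H each → 4
  1 × C: 3 H
  1 × C (aromatic): no H
  1 × N (aromatic): no H
  Total hydrogens = 7.
Molecular formula: C6H7N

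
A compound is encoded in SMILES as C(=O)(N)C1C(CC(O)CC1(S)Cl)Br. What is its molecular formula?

C7H11BrClNO2S

Heavy atoms from the SMILES: 1 Br, 7 C, 1 Cl, 1 N, 2 O, 1 S.
Implicit hydrogens by atom environment:
  3 × C: 1 H each → 3
  2 × C: 2 H each → 4
  2 × C: no H
  1 × Br: no H
  1 × Cl: no H
  1 × N: 2 H
  1 × O: 1 H
  1 × O: no H
  1 × S: 1 H
  Total hydrogens = 11.
Molecular formula: C7H11BrClNO2S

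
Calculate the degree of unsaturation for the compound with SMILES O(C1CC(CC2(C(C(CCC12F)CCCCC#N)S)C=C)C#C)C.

Molecular formula from the SMILES: C20H28FNOS.
DoU = (2C + 2 + N − H − X)/2 = (2·20 + 2 + 1 − 28 − 1)/2 = 14/2 = 7.
(Structurally: 2 ring(s) + 5 π bond(s) = 7.)

7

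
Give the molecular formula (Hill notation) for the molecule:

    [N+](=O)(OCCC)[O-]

Heavy atoms from the SMILES: 3 C, 1 N, 3 O.
Implicit hydrogens by atom environment:
  2 × C: 2 H each → 4
  2 × O: no H
  1 × C: 3 H
  1 × N (charge +1): no H
  1 × O (charge -1): no H
  Total hydrogens = 7.
Molecular formula: C3H7NO3

C3H7NO3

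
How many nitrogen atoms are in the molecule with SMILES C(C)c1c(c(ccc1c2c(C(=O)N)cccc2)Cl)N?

2

The symbol for nitrogen appears 2 times in the SMILES.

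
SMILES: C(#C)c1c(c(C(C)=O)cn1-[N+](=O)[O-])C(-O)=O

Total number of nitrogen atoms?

The symbol for nitrogen appears 2 times in the SMILES.

2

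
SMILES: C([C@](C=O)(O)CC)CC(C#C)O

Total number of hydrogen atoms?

Hydrogens are implicit in SMILES; fill each atom to its normal valence:
  3 × C: 2 H each → 6
  3 × C: 1 H each → 3
  2 × C: no H
  2 × O: 1 H each → 2
  1 × C: 3 H
  1 × O: no H
  Total hydrogens = 14.

14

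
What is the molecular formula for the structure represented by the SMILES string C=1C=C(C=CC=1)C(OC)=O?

C8H8O2

Heavy atoms from the SMILES: 8 C, 2 O.
Implicit hydrogens by atom environment:
  5 × C (aromatic): 1 H each → 5
  2 × O: no H
  1 × C: 3 H
  1 × C (aromatic): no H
  1 × C: no H
  Total hydrogens = 8.
Molecular formula: C8H8O2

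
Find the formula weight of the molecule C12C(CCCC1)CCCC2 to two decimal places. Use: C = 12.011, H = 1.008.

138.25

Molecular formula: C10H18.
M = 10×12.011 + 18×1.008 = 138.25 g/mol.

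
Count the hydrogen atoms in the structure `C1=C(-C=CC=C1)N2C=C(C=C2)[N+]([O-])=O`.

Hydrogens are implicit in SMILES; fill each atom to its normal valence:
  8 × C (aromatic): 1 H each → 8
  2 × C (aromatic): no H
  1 × N (aromatic): no H
  1 × N (charge +1): no H
  1 × O: no H
  1 × O (charge -1): no H
  Total hydrogens = 8.

8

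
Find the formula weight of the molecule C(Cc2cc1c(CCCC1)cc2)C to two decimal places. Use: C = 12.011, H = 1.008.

Molecular formula: C13H18.
M = 13×12.011 + 18×1.008 = 174.29 g/mol.

174.29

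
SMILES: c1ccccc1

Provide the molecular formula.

Heavy atoms from the SMILES: 6 C.
Implicit hydrogens by atom environment:
  6 × C (aromatic): 1 H each → 6
  Total hydrogens = 6.
Molecular formula: C6H6

C6H6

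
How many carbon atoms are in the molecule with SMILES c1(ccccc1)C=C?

The symbol for carbon appears 8 times in the SMILES. Lowercase c denotes aromatic carbon and counts toward C.

8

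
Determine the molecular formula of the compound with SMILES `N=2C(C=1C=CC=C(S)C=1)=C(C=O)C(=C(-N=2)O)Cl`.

C11H7ClN2O2S

Heavy atoms from the SMILES: 11 C, 1 Cl, 2 N, 2 O, 1 S.
Implicit hydrogens by atom environment:
  6 × C (aromatic): no H
  4 × C (aromatic): 1 H each → 4
  2 × N (aromatic): no H
  1 × C: 1 H
  1 × Cl: no H
  1 × O: 1 H
  1 × O: no H
  1 × S: 1 H
  Total hydrogens = 7.
Molecular formula: C11H7ClN2O2S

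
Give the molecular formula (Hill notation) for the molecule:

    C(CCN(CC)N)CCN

C7H19N3

Heavy atoms from the SMILES: 7 C, 3 N.
Implicit hydrogens by atom environment:
  6 × C: 2 H each → 12
  2 × N: 2 H each → 4
  1 × C: 3 H
  1 × N: no H
  Total hydrogens = 19.
Molecular formula: C7H19N3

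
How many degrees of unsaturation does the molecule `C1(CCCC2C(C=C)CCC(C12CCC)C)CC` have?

Molecular formula from the SMILES: C18H32.
DoU = (2C + 2 + N − H − X)/2 = (2·18 + 2 + 0 − 32 − 0)/2 = 6/2 = 3.
(Structurally: 2 ring(s) + 1 π bond(s) = 3.)

3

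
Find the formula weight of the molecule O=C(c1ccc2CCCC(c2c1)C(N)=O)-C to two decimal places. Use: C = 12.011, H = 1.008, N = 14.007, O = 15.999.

217.27

Molecular formula: C13H15NO2.
M = 13×12.011 + 15×1.008 + 1×14.007 + 2×15.999 = 217.27 g/mol.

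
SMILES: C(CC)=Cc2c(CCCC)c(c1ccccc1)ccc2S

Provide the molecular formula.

Heavy atoms from the SMILES: 20 C, 1 S.
Implicit hydrogens by atom environment:
  7 × C (aromatic): 1 H each → 7
  5 × C (aromatic): no H
  4 × C: 2 H each → 8
  2 × C: 3 H each → 6
  2 × C: 1 H each → 2
  1 × S: 1 H
  Total hydrogens = 24.
Molecular formula: C20H24S

C20H24S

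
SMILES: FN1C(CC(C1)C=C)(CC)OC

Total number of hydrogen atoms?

16

Hydrogens are implicit in SMILES; fill each atom to its normal valence:
  4 × C: 2 H each → 8
  2 × C: 3 H each → 6
  2 × C: 1 H each → 2
  1 × C: no H
  1 × F: no H
  1 × N: no H
  1 × O: no H
  Total hydrogens = 16.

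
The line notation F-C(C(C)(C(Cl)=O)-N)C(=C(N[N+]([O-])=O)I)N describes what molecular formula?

C6H9ClFIN4O3

Heavy atoms from the SMILES: 6 C, 1 Cl, 1 F, 1 I, 4 N, 3 O.
Implicit hydrogens by atom environment:
  4 × C: no H
  2 × N: 2 H each → 4
  2 × O: no H
  1 × C: 3 H
  1 × C: 1 H
  1 × Cl: no H
  1 × F: no H
  1 × I: no H
  1 × N: 1 H
  1 × N (charge +1): no H
  1 × O (charge -1): no H
  Total hydrogens = 9.
Molecular formula: C6H9ClFIN4O3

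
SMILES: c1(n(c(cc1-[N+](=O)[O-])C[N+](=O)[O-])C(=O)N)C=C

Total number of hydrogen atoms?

Hydrogens are implicit in SMILES; fill each atom to its normal valence:
  3 × C (aromatic): no H
  3 × O: no H
  2 × C: 2 H each → 4
  2 × N (charge +1): no H
  2 × O (charge -1): no H
  1 × C (aromatic): 1 H
  1 × C: 1 H
  1 × C: no H
  1 × N: 2 H
  1 × N (aromatic): no H
  Total hydrogens = 8.

8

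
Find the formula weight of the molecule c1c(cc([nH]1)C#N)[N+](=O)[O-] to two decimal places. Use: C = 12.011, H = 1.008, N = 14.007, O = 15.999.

137.10

Molecular formula: C5H3N3O2.
M = 5×12.011 + 3×1.008 + 3×14.007 + 2×15.999 = 137.10 g/mol.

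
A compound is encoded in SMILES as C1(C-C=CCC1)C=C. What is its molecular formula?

C8H12

Heavy atoms from the SMILES: 8 C.
Implicit hydrogens by atom environment:
  4 × C: 2 H each → 8
  4 × C: 1 H each → 4
  Total hydrogens = 12.
Molecular formula: C8H12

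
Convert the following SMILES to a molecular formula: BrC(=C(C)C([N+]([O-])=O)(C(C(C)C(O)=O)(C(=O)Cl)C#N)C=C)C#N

Heavy atoms from the SMILES: 1 Br, 13 C, 1 Cl, 3 N, 5 O.
Implicit hydrogens by atom environment:
  8 × C: no H
  3 × O: no H
  2 × C: 3 H each → 6
  2 × C: 1 H each → 2
  2 × N: no H
  1 × Br: no H
  1 × C: 2 H
  1 × Cl: no H
  1 × N (charge +1): no H
  1 × O: 1 H
  1 × O (charge -1): no H
  Total hydrogens = 11.
Molecular formula: C13H11BrClN3O5

C13H11BrClN3O5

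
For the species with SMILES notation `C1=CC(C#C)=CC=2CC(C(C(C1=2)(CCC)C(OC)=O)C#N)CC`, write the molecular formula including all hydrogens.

C20H23NO2

Heavy atoms from the SMILES: 20 C, 1 N, 2 O.
Implicit hydrogens by atom environment:
  4 × C: 2 H each → 8
  4 × C: no H
  3 × C: 3 H each → 9
  3 × C (aromatic): 1 H each → 3
  3 × C: 1 H each → 3
  3 × C (aromatic): no H
  2 × O: no H
  1 × N: no H
  Total hydrogens = 23.
Molecular formula: C20H23NO2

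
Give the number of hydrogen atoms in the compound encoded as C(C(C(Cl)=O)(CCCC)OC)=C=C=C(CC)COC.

23

Hydrogens are implicit in SMILES; fill each atom to its normal valence:
  5 × C: 2 H each → 10
  5 × C: no H
  4 × C: 3 H each → 12
  3 × O: no H
  1 × C: 1 H
  1 × Cl: no H
  Total hydrogens = 23.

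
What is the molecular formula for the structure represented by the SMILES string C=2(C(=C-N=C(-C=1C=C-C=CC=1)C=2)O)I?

Heavy atoms from the SMILES: 11 C, 1 I, 1 N, 1 O.
Implicit hydrogens by atom environment:
  7 × C (aromatic): 1 H each → 7
  4 × C (aromatic): no H
  1 × I: no H
  1 × N (aromatic): no H
  1 × O: 1 H
  Total hydrogens = 8.
Molecular formula: C11H8INO

C11H8INO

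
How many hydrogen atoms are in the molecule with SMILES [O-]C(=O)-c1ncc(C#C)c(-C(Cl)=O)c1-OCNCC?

10

Hydrogens are implicit in SMILES; fill each atom to its normal valence:
  4 × C (aromatic): no H
  3 × C: no H
  3 × O: no H
  2 × C: 2 H each → 4
  1 × C: 3 H
  1 × C (aromatic): 1 H
  1 × C: 1 H
  1 × Cl: no H
  1 × N: 1 H
  1 × N (aromatic): no H
  1 × O (charge -1): no H
  Total hydrogens = 10.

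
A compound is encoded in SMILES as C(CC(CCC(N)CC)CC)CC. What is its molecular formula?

C12H27N

Heavy atoms from the SMILES: 12 C, 1 N.
Implicit hydrogens by atom environment:
  7 × C: 2 H each → 14
  3 × C: 3 H each → 9
  2 × C: 1 H each → 2
  1 × N: 2 H
  Total hydrogens = 27.
Molecular formula: C12H27N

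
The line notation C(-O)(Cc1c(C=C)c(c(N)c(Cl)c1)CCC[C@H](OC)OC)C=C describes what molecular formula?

C18H26ClNO3

Heavy atoms from the SMILES: 18 C, 1 Cl, 1 N, 3 O.
Implicit hydrogens by atom environment:
  6 × C: 2 H each → 12
  5 × C (aromatic): no H
  4 × C: 1 H each → 4
  2 × C: 3 H each → 6
  2 × O: no H
  1 × C (aromatic): 1 H
  1 × Cl: no H
  1 × N: 2 H
  1 × O: 1 H
  Total hydrogens = 26.
Molecular formula: C18H26ClNO3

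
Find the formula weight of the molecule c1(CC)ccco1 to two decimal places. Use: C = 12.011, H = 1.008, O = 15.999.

Molecular formula: C6H8O.
M = 6×12.011 + 8×1.008 + 1×15.999 = 96.13 g/mol.

96.13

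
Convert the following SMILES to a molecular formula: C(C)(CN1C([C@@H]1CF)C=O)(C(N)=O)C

Heavy atoms from the SMILES: 9 C, 1 F, 2 N, 2 O.
Implicit hydrogens by atom environment:
  3 × C: 1 H each → 3
  2 × C: 3 H each → 6
  2 × C: 2 H each → 4
  2 × C: no H
  2 × O: no H
  1 × F: no H
  1 × N: 2 H
  1 × N: no H
  Total hydrogens = 15.
Molecular formula: C9H15FN2O2

C9H15FN2O2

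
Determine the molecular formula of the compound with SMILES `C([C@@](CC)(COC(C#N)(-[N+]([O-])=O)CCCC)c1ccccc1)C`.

Heavy atoms from the SMILES: 18 C, 2 N, 3 O.
Implicit hydrogens by atom environment:
  6 × C: 2 H each → 12
  5 × C (aromatic): 1 H each → 5
  3 × C: 3 H each → 9
  3 × C: no H
  2 × O: no H
  1 × C (aromatic): no H
  1 × N: no H
  1 × N (charge +1): no H
  1 × O (charge -1): no H
  Total hydrogens = 26.
Molecular formula: C18H26N2O3

C18H26N2O3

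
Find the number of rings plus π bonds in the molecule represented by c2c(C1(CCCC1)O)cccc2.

Molecular formula from the SMILES: C11H14O.
DoU = (2C + 2 + N − H − X)/2 = (2·11 + 2 + 0 − 14 − 0)/2 = 10/2 = 5.
(Structurally: 2 ring(s) + 3 π bond(s) = 5.)

5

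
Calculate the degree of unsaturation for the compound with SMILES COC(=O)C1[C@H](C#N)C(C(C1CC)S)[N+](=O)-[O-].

5

Molecular formula from the SMILES: C10H14N2O4S.
DoU = (2C + 2 + N − H − X)/2 = (2·10 + 2 + 2 − 14 − 0)/2 = 10/2 = 5.
(Structurally: 1 ring(s) + 4 π bond(s) = 5.)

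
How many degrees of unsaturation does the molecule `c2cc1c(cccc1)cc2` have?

Molecular formula from the SMILES: C10H8.
DoU = (2C + 2 + N − H − X)/2 = (2·10 + 2 + 0 − 8 − 0)/2 = 14/2 = 7.
(Structurally: 2 ring(s) + 5 π bond(s) = 7.)

7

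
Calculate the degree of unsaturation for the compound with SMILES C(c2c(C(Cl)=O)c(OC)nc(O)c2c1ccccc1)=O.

Molecular formula from the SMILES: C14H10ClNO4.
DoU = (2C + 2 + N − H − X)/2 = (2·14 + 2 + 1 − 10 − 1)/2 = 20/2 = 10.
(Structurally: 2 ring(s) + 8 π bond(s) = 10.)

10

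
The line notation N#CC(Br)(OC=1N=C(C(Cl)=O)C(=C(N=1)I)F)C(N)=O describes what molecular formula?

C8H2BrClFIN4O3

Heavy atoms from the SMILES: 1 Br, 8 C, 1 Cl, 1 F, 1 I, 4 N, 3 O.
Implicit hydrogens by atom environment:
  4 × C (aromatic): no H
  4 × C: no H
  3 × O: no H
  2 × N (aromatic): no H
  1 × Br: no H
  1 × Cl: no H
  1 × F: no H
  1 × I: no H
  1 × N: 2 H
  1 × N: no H
  Total hydrogens = 2.
Molecular formula: C8H2BrClFIN4O3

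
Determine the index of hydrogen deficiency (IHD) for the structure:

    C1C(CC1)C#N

Molecular formula from the SMILES: C5H7N.
DoU = (2C + 2 + N − H − X)/2 = (2·5 + 2 + 1 − 7 − 0)/2 = 6/2 = 3.
(Structurally: 1 ring(s) + 2 π bond(s) = 3.)

3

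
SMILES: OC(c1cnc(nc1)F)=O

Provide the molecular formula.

Heavy atoms from the SMILES: 5 C, 1 F, 2 N, 2 O.
Implicit hydrogens by atom environment:
  2 × C (aromatic): 1 H each → 2
  2 × C (aromatic): no H
  2 × N (aromatic): no H
  1 × C: no H
  1 × F: no H
  1 × O: 1 H
  1 × O: no H
  Total hydrogens = 3.
Molecular formula: C5H3FN2O2

C5H3FN2O2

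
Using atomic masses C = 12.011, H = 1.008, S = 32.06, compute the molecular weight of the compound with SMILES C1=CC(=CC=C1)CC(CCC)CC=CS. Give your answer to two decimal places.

220.37

Molecular formula: C14H20S.
M = 14×12.011 + 20×1.008 + 1×32.06 = 220.37 g/mol.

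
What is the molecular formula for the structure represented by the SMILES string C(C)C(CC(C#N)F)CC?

C8H14FN

Heavy atoms from the SMILES: 8 C, 1 F, 1 N.
Implicit hydrogens by atom environment:
  3 × C: 2 H each → 6
  2 × C: 3 H each → 6
  2 × C: 1 H each → 2
  1 × C: no H
  1 × F: no H
  1 × N: no H
  Total hydrogens = 14.
Molecular formula: C8H14FN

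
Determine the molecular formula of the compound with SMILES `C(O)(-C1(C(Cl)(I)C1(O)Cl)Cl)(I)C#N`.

C5H2Cl3I2NO2

Heavy atoms from the SMILES: 5 C, 3 Cl, 2 I, 1 N, 2 O.
Implicit hydrogens by atom environment:
  5 × C: no H
  3 × Cl: no H
  2 × I: no H
  2 × O: 1 H each → 2
  1 × N: no H
  Total hydrogens = 2.
Molecular formula: C5H2Cl3I2NO2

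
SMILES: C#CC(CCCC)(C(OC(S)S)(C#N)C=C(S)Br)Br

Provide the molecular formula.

Heavy atoms from the SMILES: 2 Br, 12 C, 1 N, 1 O, 3 S.
Implicit hydrogens by atom environment:
  5 × C: no H
  3 × C: 2 H each → 6
  3 × C: 1 H each → 3
  3 × S: 1 H each → 3
  2 × Br: no H
  1 × C: 3 H
  1 × N: no H
  1 × O: no H
  Total hydrogens = 15.
Molecular formula: C12H15Br2NOS3

C12H15Br2NOS3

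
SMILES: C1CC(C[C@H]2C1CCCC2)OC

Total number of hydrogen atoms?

20

Hydrogens are implicit in SMILES; fill each atom to its normal valence:
  7 × C: 2 H each → 14
  3 × C: 1 H each → 3
  1 × C: 3 H
  1 × O: no H
  Total hydrogens = 20.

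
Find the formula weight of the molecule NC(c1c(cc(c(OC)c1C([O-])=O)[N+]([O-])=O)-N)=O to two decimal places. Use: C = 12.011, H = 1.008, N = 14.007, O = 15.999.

Molecular formula: C9H8N3O6-.
M = 9×12.011 + 8×1.008 + 3×14.007 + 6×15.999 = 254.18 g/mol.

254.18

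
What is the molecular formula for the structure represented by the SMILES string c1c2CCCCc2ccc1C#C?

Heavy atoms from the SMILES: 12 C.
Implicit hydrogens by atom environment:
  4 × C: 2 H each → 8
  3 × C (aromatic): 1 H each → 3
  3 × C (aromatic): no H
  1 × C: 1 H
  1 × C: no H
  Total hydrogens = 12.
Molecular formula: C12H12

C12H12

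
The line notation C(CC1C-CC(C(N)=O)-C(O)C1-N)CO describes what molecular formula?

C10H20N2O3

Heavy atoms from the SMILES: 10 C, 2 N, 3 O.
Implicit hydrogens by atom environment:
  5 × C: 2 H each → 10
  4 × C: 1 H each → 4
  2 × N: 2 H each → 4
  2 × O: 1 H each → 2
  1 × C: no H
  1 × O: no H
  Total hydrogens = 20.
Molecular formula: C10H20N2O3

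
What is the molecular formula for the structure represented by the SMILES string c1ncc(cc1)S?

Heavy atoms from the SMILES: 5 C, 1 N, 1 S.
Implicit hydrogens by atom environment:
  4 × C (aromatic): 1 H each → 4
  1 × C (aromatic): no H
  1 × N (aromatic): no H
  1 × S: 1 H
  Total hydrogens = 5.
Molecular formula: C5H5NS

C5H5NS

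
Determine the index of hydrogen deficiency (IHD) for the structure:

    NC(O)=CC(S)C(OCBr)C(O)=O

2

Molecular formula from the SMILES: C6H10BrNO4S.
DoU = (2C + 2 + N − H − X)/2 = (2·6 + 2 + 1 − 10 − 1)/2 = 4/2 = 2.
(Structurally: 0 ring(s) + 2 π bond(s) = 2.)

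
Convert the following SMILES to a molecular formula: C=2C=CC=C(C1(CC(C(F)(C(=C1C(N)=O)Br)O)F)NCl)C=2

Heavy atoms from the SMILES: 1 Br, 13 C, 1 Cl, 2 F, 2 N, 2 O.
Implicit hydrogens by atom environment:
  5 × C (aromatic): 1 H each → 5
  5 × C: no H
  2 × F: no H
  1 × Br: no H
  1 × C: 2 H
  1 × C: 1 H
  1 × C (aromatic): no H
  1 × Cl: no H
  1 × N: 2 H
  1 × N: 1 H
  1 × O: 1 H
  1 × O: no H
  Total hydrogens = 12.
Molecular formula: C13H12BrClF2N2O2

C13H12BrClF2N2O2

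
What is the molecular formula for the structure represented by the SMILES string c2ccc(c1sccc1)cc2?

Heavy atoms from the SMILES: 10 C, 1 S.
Implicit hydrogens by atom environment:
  8 × C (aromatic): 1 H each → 8
  2 × C (aromatic): no H
  1 × S (aromatic): no H
  Total hydrogens = 8.
Molecular formula: C10H8S

C10H8S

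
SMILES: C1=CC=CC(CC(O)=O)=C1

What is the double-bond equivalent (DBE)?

5

Molecular formula from the SMILES: C8H8O2.
DoU = (2C + 2 + N − H − X)/2 = (2·8 + 2 + 0 − 8 − 0)/2 = 10/2 = 5.
(Structurally: 1 ring(s) + 4 π bond(s) = 5.)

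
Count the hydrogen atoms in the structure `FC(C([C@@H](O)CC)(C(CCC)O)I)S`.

Hydrogens are implicit in SMILES; fill each atom to its normal valence:
  3 × C: 2 H each → 6
  3 × C: 1 H each → 3
  2 × C: 3 H each → 6
  2 × O: 1 H each → 2
  1 × C: no H
  1 × F: no H
  1 × I: no H
  1 × S: 1 H
  Total hydrogens = 18.

18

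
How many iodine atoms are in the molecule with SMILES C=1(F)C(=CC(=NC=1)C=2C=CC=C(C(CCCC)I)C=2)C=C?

The symbol for iodine appears 1 time in the SMILES.

1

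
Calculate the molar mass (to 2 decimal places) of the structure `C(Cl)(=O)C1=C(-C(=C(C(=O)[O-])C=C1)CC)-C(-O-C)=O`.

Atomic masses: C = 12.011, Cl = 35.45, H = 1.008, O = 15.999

Molecular formula: C12H10ClO5-.
M = 12×12.011 + 1×35.45 + 10×1.008 + 5×15.999 = 269.66 g/mol.

269.66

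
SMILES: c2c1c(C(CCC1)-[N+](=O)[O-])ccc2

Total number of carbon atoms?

The symbol for carbon appears 10 times in the SMILES. Lowercase c denotes aromatic carbon and counts toward C.

10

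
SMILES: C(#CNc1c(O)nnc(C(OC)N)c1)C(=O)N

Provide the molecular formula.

Heavy atoms from the SMILES: 9 C, 5 N, 3 O.
Implicit hydrogens by atom environment:
  3 × C (aromatic): no H
  3 × C: no H
  2 × N: 2 H each → 4
  2 × N (aromatic): no H
  2 × O: no H
  1 × C: 3 H
  1 × C (aromatic): 1 H
  1 × C: 1 H
  1 × N: 1 H
  1 × O: 1 H
  Total hydrogens = 11.
Molecular formula: C9H11N5O3

C9H11N5O3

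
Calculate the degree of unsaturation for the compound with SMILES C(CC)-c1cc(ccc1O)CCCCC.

Molecular formula from the SMILES: C14H22O.
DoU = (2C + 2 + N − H − X)/2 = (2·14 + 2 + 0 − 22 − 0)/2 = 8/2 = 4.
(Structurally: 1 ring(s) + 3 π bond(s) = 4.)

4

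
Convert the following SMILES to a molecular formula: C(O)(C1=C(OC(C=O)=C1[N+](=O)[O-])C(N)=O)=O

Heavy atoms from the SMILES: 7 C, 2 N, 7 O.
Implicit hydrogens by atom environment:
  4 × C (aromatic): no H
  4 × O: no H
  2 × C: no H
  1 × C: 1 H
  1 × N: 2 H
  1 × N (charge +1): no H
  1 × O: 1 H
  1 × O (aromatic): no H
  1 × O (charge -1): no H
  Total hydrogens = 4.
Molecular formula: C7H4N2O7

C7H4N2O7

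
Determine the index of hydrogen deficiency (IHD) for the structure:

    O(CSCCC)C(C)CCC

Molecular formula from the SMILES: C9H20OS.
DoU = (2C + 2 + N − H − X)/2 = (2·9 + 2 + 0 − 20 − 0)/2 = 0/2 = 0.
(Structurally: 0 ring(s) + 0 π bond(s) = 0.)

0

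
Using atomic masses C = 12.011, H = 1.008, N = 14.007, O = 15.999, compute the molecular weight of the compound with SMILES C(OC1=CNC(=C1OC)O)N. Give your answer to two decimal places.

Molecular formula: C6H10N2O3.
M = 6×12.011 + 10×1.008 + 2×14.007 + 3×15.999 = 158.16 g/mol.

158.16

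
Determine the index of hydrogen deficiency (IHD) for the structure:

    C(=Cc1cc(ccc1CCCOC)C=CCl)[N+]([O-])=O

7

Molecular formula from the SMILES: C14H16ClNO3.
DoU = (2C + 2 + N − H − X)/2 = (2·14 + 2 + 1 − 16 − 1)/2 = 14/2 = 7.
(Structurally: 1 ring(s) + 6 π bond(s) = 7.)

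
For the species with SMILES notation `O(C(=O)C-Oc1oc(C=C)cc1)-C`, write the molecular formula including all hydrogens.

Heavy atoms from the SMILES: 9 C, 4 O.
Implicit hydrogens by atom environment:
  3 × O: no H
  2 × C: 2 H each → 4
  2 × C (aromatic): 1 H each → 2
  2 × C (aromatic): no H
  1 × C: 3 H
  1 × C: 1 H
  1 × C: no H
  1 × O (aromatic): no H
  Total hydrogens = 10.
Molecular formula: C9H10O4

C9H10O4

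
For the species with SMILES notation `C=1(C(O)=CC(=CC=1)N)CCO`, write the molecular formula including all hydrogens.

Heavy atoms from the SMILES: 8 C, 1 N, 2 O.
Implicit hydrogens by atom environment:
  3 × C (aromatic): 1 H each → 3
  3 × C (aromatic): no H
  2 × C: 2 H each → 4
  2 × O: 1 H each → 2
  1 × N: 2 H
  Total hydrogens = 11.
Molecular formula: C8H11NO2

C8H11NO2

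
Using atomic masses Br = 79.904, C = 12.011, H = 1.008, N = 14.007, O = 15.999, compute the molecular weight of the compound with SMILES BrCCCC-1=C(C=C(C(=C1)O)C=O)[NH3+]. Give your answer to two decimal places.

Molecular formula: C10H13BrNO2+.
M = 1×79.904 + 10×12.011 + 13×1.008 + 1×14.007 + 2×15.999 = 259.12 g/mol.

259.12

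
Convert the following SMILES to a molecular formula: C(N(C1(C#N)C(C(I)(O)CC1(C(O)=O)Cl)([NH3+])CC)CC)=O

Heavy atoms from the SMILES: 12 C, 1 Cl, 1 I, 3 N, 4 O.
Implicit hydrogens by atom environment:
  6 × C: no H
  3 × C: 2 H each → 6
  2 × C: 3 H each → 6
  2 × N: no H
  2 × O: 1 H each → 2
  2 × O: no H
  1 × C: 1 H
  1 × Cl: no H
  1 × I: no H
  1 × N (charge +1): 3 H
  Total hydrogens = 18.
Net charge +1.
Molecular formula: C12H18ClIN3O4+

C12H18ClIN3O4+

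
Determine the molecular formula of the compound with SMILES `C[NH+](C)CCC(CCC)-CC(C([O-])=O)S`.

Heavy atoms from the SMILES: 11 C, 1 N, 2 O, 1 S.
Implicit hydrogens by atom environment:
  5 × C: 2 H each → 10
  3 × C: 3 H each → 9
  2 × C: 1 H each → 2
  1 × C: no H
  1 × N (charge +1): 1 H
  1 × O: no H
  1 × O (charge -1): no H
  1 × S: 1 H
  Total hydrogens = 23.
Molecular formula: C11H23NO2S

C11H23NO2S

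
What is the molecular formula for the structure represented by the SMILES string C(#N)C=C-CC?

Heavy atoms from the SMILES: 5 C, 1 N.
Implicit hydrogens by atom environment:
  2 × C: 1 H each → 2
  1 × C: 3 H
  1 × C: 2 H
  1 × C: no H
  1 × N: no H
  Total hydrogens = 7.
Molecular formula: C5H7N

C5H7N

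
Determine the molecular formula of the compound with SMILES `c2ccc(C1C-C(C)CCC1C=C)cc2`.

C15H20

Heavy atoms from the SMILES: 15 C.
Implicit hydrogens by atom environment:
  5 × C (aromatic): 1 H each → 5
  4 × C: 2 H each → 8
  4 × C: 1 H each → 4
  1 × C: 3 H
  1 × C (aromatic): no H
  Total hydrogens = 20.
Molecular formula: C15H20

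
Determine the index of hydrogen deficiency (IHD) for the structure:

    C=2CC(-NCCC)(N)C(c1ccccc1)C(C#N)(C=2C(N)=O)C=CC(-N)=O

Molecular formula from the SMILES: C20H25N5O2.
DoU = (2C + 2 + N − H − X)/2 = (2·20 + 2 + 5 − 25 − 0)/2 = 22/2 = 11.
(Structurally: 2 ring(s) + 9 π bond(s) = 11.)

11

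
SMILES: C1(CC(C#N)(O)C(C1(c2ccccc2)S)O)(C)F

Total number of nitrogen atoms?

The symbol for nitrogen appears 1 time in the SMILES.

1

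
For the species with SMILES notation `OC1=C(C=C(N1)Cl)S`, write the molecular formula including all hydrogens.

C4H4ClNOS

Heavy atoms from the SMILES: 4 C, 1 Cl, 1 N, 1 O, 1 S.
Implicit hydrogens by atom environment:
  3 × C (aromatic): no H
  1 × C (aromatic): 1 H
  1 × Cl: no H
  1 × N (aromatic): 1 H
  1 × O: 1 H
  1 × S: 1 H
  Total hydrogens = 4.
Molecular formula: C4H4ClNOS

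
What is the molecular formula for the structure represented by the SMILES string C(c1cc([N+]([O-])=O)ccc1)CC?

Heavy atoms from the SMILES: 9 C, 1 N, 2 O.
Implicit hydrogens by atom environment:
  4 × C (aromatic): 1 H each → 4
  2 × C: 2 H each → 4
  2 × C (aromatic): no H
  1 × C: 3 H
  1 × N (charge +1): no H
  1 × O: no H
  1 × O (charge -1): no H
  Total hydrogens = 11.
Molecular formula: C9H11NO2

C9H11NO2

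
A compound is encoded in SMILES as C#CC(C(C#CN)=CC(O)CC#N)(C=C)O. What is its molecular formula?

C12H12N2O2

Heavy atoms from the SMILES: 12 C, 2 N, 2 O.
Implicit hydrogens by atom environment:
  6 × C: no H
  4 × C: 1 H each → 4
  2 × C: 2 H each → 4
  2 × O: 1 H each → 2
  1 × N: 2 H
  1 × N: no H
  Total hydrogens = 12.
Molecular formula: C12H12N2O2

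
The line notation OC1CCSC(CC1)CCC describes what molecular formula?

C9H18OS

Heavy atoms from the SMILES: 9 C, 1 O, 1 S.
Implicit hydrogens by atom environment:
  6 × C: 2 H each → 12
  2 × C: 1 H each → 2
  1 × C: 3 H
  1 × O: 1 H
  1 × S: no H
  Total hydrogens = 18.
Molecular formula: C9H18OS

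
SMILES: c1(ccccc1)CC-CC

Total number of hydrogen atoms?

14

Hydrogens are implicit in SMILES; fill each atom to its normal valence:
  5 × C (aromatic): 1 H each → 5
  3 × C: 2 H each → 6
  1 × C: 3 H
  1 × C (aromatic): no H
  Total hydrogens = 14.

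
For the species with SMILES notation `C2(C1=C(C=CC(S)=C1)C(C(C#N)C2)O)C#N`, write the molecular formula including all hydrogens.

Heavy atoms from the SMILES: 12 C, 2 N, 1 O, 1 S.
Implicit hydrogens by atom environment:
  3 × C (aromatic): 1 H each → 3
  3 × C: 1 H each → 3
  3 × C (aromatic): no H
  2 × C: no H
  2 × N: no H
  1 × C: 2 H
  1 × O: 1 H
  1 × S: 1 H
  Total hydrogens = 10.
Molecular formula: C12H10N2OS

C12H10N2OS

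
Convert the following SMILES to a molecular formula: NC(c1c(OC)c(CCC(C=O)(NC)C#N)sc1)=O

Heavy atoms from the SMILES: 12 C, 3 N, 3 O, 1 S.
Implicit hydrogens by atom environment:
  3 × C (aromatic): no H
  3 × C: no H
  3 × O: no H
  2 × C: 3 H each → 6
  2 × C: 2 H each → 4
  1 × C (aromatic): 1 H
  1 × C: 1 H
  1 × N: 2 H
  1 × N: 1 H
  1 × N: no H
  1 × S (aromatic): no H
  Total hydrogens = 15.
Molecular formula: C12H15N3O3S

C12H15N3O3S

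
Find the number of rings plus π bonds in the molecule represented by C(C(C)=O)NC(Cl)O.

Molecular formula from the SMILES: C4H8ClNO2.
DoU = (2C + 2 + N − H − X)/2 = (2·4 + 2 + 1 − 8 − 1)/2 = 2/2 = 1.
(Structurally: 0 ring(s) + 1 π bond(s) = 1.)

1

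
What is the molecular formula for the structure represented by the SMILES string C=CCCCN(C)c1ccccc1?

Heavy atoms from the SMILES: 12 C, 1 N.
Implicit hydrogens by atom environment:
  5 × C (aromatic): 1 H each → 5
  4 × C: 2 H each → 8
  1 × C: 3 H
  1 × C: 1 H
  1 × C (aromatic): no H
  1 × N: no H
  Total hydrogens = 17.
Molecular formula: C12H17N

C12H17N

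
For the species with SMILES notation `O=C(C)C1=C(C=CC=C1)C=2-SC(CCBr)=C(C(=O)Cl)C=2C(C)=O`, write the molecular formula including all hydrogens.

Heavy atoms from the SMILES: 1 Br, 17 C, 1 Cl, 3 O, 1 S.
Implicit hydrogens by atom environment:
  6 × C (aromatic): no H
  4 × C (aromatic): 1 H each → 4
  3 × C: no H
  3 × O: no H
  2 × C: 3 H each → 6
  2 × C: 2 H each → 4
  1 × Br: no H
  1 × Cl: no H
  1 × S (aromatic): no H
  Total hydrogens = 14.
Molecular formula: C17H14BrClO3S

C17H14BrClO3S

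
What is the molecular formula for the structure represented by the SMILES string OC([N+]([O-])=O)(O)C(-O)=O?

C2H3NO6

Heavy atoms from the SMILES: 2 C, 1 N, 6 O.
Implicit hydrogens by atom environment:
  3 × O: 1 H each → 3
  2 × C: no H
  2 × O: no H
  1 × N (charge +1): no H
  1 × O (charge -1): no H
  Total hydrogens = 3.
Molecular formula: C2H3NO6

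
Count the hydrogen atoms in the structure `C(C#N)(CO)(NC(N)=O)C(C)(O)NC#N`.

Hydrogens are implicit in SMILES; fill each atom to its normal valence:
  5 × C: no H
  2 × N: 1 H each → 2
  2 × N: no H
  2 × O: 1 H each → 2
  1 × C: 3 H
  1 × C: 2 H
  1 × N: 2 H
  1 × O: no H
  Total hydrogens = 11.

11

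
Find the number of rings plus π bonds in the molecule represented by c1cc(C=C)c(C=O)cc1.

6

Molecular formula from the SMILES: C9H8O.
DoU = (2C + 2 + N − H − X)/2 = (2·9 + 2 + 0 − 8 − 0)/2 = 12/2 = 6.
(Structurally: 1 ring(s) + 5 π bond(s) = 6.)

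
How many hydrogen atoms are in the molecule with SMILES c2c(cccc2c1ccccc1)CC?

Hydrogens are implicit in SMILES; fill each atom to its normal valence:
  9 × C (aromatic): 1 H each → 9
  3 × C (aromatic): no H
  1 × C: 3 H
  1 × C: 2 H
  Total hydrogens = 14.

14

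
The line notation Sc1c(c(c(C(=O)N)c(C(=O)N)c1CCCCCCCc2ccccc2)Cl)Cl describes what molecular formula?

C21H24Cl2N2O2S

Heavy atoms from the SMILES: 21 C, 2 Cl, 2 N, 2 O, 1 S.
Implicit hydrogens by atom environment:
  7 × C: 2 H each → 14
  7 × C (aromatic): no H
  5 × C (aromatic): 1 H each → 5
  2 × C: no H
  2 × Cl: no H
  2 × N: 2 H each → 4
  2 × O: no H
  1 × S: 1 H
  Total hydrogens = 24.
Molecular formula: C21H24Cl2N2O2S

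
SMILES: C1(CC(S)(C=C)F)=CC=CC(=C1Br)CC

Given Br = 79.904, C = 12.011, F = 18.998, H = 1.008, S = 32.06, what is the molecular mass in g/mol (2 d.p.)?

Molecular formula: C12H14BrFS.
M = 1×79.904 + 12×12.011 + 1×18.998 + 14×1.008 + 1×32.06 = 289.21 g/mol.

289.21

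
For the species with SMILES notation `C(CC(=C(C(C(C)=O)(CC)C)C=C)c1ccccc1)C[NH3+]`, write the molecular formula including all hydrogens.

C19H28NO+

Heavy atoms from the SMILES: 19 C, 1 N, 1 O.
Implicit hydrogens by atom environment:
  5 × C: 2 H each → 10
  5 × C (aromatic): 1 H each → 5
  4 × C: no H
  3 × C: 3 H each → 9
  1 × C: 1 H
  1 × C (aromatic): no H
  1 × N (charge +1): 3 H
  1 × O: no H
  Total hydrogens = 28.
Net charge +1.
Molecular formula: C19H28NO+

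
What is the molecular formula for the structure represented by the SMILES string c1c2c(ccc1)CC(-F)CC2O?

Heavy atoms from the SMILES: 10 C, 1 F, 1 O.
Implicit hydrogens by atom environment:
  4 × C (aromatic): 1 H each → 4
  2 × C: 2 H each → 4
  2 × C: 1 H each → 2
  2 × C (aromatic): no H
  1 × F: no H
  1 × O: 1 H
  Total hydrogens = 11.
Molecular formula: C10H11FO

C10H11FO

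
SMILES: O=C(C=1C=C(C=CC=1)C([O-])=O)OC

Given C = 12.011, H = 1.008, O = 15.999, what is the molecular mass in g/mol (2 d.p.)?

Molecular formula: C9H7O4-.
M = 9×12.011 + 7×1.008 + 4×15.999 = 179.15 g/mol.

179.15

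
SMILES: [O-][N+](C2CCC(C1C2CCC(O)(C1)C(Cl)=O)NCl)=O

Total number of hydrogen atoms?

Hydrogens are implicit in SMILES; fill each atom to its normal valence:
  5 × C: 2 H each → 10
  4 × C: 1 H each → 4
  2 × C: no H
  2 × Cl: no H
  2 × O: no H
  1 × N: 1 H
  1 × N (charge +1): no H
  1 × O: 1 H
  1 × O (charge -1): no H
  Total hydrogens = 16.

16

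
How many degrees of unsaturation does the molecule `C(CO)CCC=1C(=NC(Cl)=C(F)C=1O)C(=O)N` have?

5

Molecular formula from the SMILES: C10H12ClFN2O3.
DoU = (2C + 2 + N − H − X)/2 = (2·10 + 2 + 2 − 12 − 2)/2 = 10/2 = 5.
(Structurally: 1 ring(s) + 4 π bond(s) = 5.)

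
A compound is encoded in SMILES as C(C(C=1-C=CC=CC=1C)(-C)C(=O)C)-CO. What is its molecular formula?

Heavy atoms from the SMILES: 13 C, 2 O.
Implicit hydrogens by atom environment:
  4 × C (aromatic): 1 H each → 4
  3 × C: 3 H each → 9
  2 × C: 2 H each → 4
  2 × C: no H
  2 × C (aromatic): no H
  1 × O: 1 H
  1 × O: no H
  Total hydrogens = 18.
Molecular formula: C13H18O2

C13H18O2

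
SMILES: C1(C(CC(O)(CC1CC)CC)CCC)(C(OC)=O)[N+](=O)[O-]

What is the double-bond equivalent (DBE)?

3

Molecular formula from the SMILES: C15H27NO5.
DoU = (2C + 2 + N − H − X)/2 = (2·15 + 2 + 1 − 27 − 0)/2 = 6/2 = 3.
(Structurally: 1 ring(s) + 2 π bond(s) = 3.)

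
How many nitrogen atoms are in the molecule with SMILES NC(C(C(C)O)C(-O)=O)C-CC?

1

The symbol for nitrogen appears 1 time in the SMILES.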